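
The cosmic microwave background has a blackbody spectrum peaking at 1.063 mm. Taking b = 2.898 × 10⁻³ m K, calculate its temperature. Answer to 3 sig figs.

Wien's law gives T = b/λ_max = (2.898×10⁻³ m·K)/(1.063×10⁻³ m) = 2.73 K.

T ≈ 2.73 K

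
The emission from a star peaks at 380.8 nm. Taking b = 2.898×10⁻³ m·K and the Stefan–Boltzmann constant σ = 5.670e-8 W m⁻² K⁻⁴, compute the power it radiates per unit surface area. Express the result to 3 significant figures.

Wien's law: T = b/λ_max = 2.898×10⁻³/3.808×10⁻⁷ = 7610.29 K.
Then I = σT⁴ = 5.670×10⁻⁸×(7610.29)⁴ = 1.90×10⁸ W/m².

I ≈ 1.90×10⁸ W/m²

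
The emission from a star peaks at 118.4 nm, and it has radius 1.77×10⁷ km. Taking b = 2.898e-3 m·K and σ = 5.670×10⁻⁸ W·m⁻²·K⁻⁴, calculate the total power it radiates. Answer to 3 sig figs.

Wien's law: T = b/λ_max = 2.898×10⁻³/1.184×10⁻⁷ = 24476.4 K.
Surface area A = 4πR² = 4π(1.77×10¹⁰ m)² = 3.93692×10²¹ m².
Then P = σAT⁴ = 5.670×10⁻⁸×3.93692×10²¹×(24476.4)⁴ = 8.01×10³¹ W.

P ≈ 8.01×10³¹ W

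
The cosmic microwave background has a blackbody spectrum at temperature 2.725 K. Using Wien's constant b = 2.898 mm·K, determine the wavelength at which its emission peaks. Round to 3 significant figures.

λ_max ≈ 1.06 mm

Wien's displacement law: λ_max = b/T = (2.898×10⁻³ m·K)/(2.725 K) = 1.063×10⁻³ m.
That is 1.06 mm, in the microwave range.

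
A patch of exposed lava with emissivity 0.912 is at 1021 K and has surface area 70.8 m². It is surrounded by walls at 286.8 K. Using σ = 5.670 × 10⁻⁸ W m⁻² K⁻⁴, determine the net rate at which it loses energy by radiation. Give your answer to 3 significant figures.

Net loss ≈ 3.95×10⁶ W

Area A = 70.8 m².
Net radiated power P_net = εσA(T⁴ − T₀⁴) = 0.912×5.670×10⁻⁸×70.8×(1021⁴ − 286.8⁴).
T⁴ − T₀⁴ = 1.08668×10¹² − 6.76576×10⁹ = 1.07991×10¹² K⁴, so P_net = 3.95×10⁶ W.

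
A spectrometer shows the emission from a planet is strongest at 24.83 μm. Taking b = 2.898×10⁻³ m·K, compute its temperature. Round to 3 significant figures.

T ≈ 117 K

Wien's law gives T = b/λ_max = (2.898×10⁻³ m·K)/(2.483×10⁻⁵ m) = 117 K.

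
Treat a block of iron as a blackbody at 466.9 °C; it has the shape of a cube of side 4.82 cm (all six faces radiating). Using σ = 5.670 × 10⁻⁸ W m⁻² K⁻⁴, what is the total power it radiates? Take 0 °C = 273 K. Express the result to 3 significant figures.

T = 466.9 °C + 273 = 739.9 K.
Area A = 6s² = 6×(0.0482 m)² = 0.0139394 m².
P = σAT⁴ = 5.670×10⁻⁸ × 0.0139394 × (739.9)⁴ = 237 W.

P ≈ 237 W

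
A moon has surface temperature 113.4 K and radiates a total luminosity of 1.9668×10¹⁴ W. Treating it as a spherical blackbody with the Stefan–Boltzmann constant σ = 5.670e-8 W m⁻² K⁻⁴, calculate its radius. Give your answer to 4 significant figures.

R ≈ 1.292×10⁶ m

L = 4πR²σT⁴ ⇒ R = √(L/(4πσT⁴)).
σT⁴ = 9.37638 W/m², so R = √(1.9668×10¹⁴/(4π×9.37638)) = 1.292×10⁶ m.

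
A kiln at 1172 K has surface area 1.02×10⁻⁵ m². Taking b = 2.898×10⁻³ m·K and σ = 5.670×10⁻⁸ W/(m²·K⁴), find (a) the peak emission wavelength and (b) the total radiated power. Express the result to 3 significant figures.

λ_max ≈ 2.47×10³ nm; P ≈ 1.09 W

(a) λ_max = b/T = 2.898×10⁻³/1172 = 2.473×10⁻⁶ m = 2.47×10³ nm.
Area A = 1.02×10⁻⁵ m².
(b) P = σAT⁴ = 5.670×10⁻⁸×1.02×10⁻⁵×(1172)⁴ = 1.09 W.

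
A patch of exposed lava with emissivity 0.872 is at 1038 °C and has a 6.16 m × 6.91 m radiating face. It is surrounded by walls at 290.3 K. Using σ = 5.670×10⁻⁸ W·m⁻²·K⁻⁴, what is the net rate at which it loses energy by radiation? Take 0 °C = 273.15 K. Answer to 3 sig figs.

T = 1038 °C + 273.15 = 1311.15 K.
Area A = 6.16 × 6.91 = 42.5656 m².
Net radiated power P_net = εσA(T⁴ − T₀⁴) = 0.872×5.670×10⁻⁸×42.5656×(1311.15⁴ − 290.3⁴).
T⁴ − T₀⁴ = 2.95535×10¹² − 7.10212×10⁹ = 2.94825×10¹² K⁴, so P_net = 6.20×10⁶ W.

Net loss ≈ 6.20×10⁶ W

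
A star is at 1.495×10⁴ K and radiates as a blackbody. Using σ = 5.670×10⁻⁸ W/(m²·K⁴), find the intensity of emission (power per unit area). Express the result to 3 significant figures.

Stefan–Boltzmann: I = σT⁴ = 5.670×10⁻⁸ × (1.495×10⁴)⁴ = 2.83×10⁹ W/m².

I ≈ 2.83×10⁹ W/m²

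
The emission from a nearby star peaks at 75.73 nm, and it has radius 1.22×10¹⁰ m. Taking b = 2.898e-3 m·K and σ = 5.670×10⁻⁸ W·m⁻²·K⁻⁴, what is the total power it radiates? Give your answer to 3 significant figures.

P ≈ 2.27×10³² W

Wien's law: T = b/λ_max = 2.898×10⁻³/7.573×10⁻⁸ = 38267.5 K.
Surface area A = 4πR² = 4π(1.22×10¹⁰ m)² = 1.87038×10²¹ m².
Then P = σAT⁴ = 5.670×10⁻⁸×1.87038×10²¹×(38267.5)⁴ = 2.27×10³² W.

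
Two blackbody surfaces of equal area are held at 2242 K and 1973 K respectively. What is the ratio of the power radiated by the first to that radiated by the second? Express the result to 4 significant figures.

P₁/P₂ ≈ 1.667

With equal areas, P₁/P₂ = (T₁/T₂)⁴ = (2242/1973)⁴ = 1.667.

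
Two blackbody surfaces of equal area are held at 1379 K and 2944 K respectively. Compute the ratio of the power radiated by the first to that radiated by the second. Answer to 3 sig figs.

P₁/P₂ ≈ 0.0481

With equal areas, P₁/P₂ = (T₁/T₂)⁴ = (1379/2944)⁴ = 0.0481.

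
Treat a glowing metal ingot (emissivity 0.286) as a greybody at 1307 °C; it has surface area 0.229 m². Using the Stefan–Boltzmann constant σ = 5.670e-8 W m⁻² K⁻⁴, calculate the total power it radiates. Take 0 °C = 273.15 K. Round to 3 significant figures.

T = 1307 °C + 273.15 = 1580.15 K.
Area A = 0.229 m².
P = εσAT⁴ = 0.286 × 5.670×10⁻⁸ × 0.229 × (1580.15)⁴ = 2.32×10⁴ W.

P ≈ 2.32×10⁴ W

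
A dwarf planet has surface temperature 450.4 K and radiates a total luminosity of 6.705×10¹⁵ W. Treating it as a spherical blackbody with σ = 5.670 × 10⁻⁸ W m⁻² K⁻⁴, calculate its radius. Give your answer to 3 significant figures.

R ≈ 4.78×10⁵ m

L = 4πR²σT⁴ ⇒ R = √(L/(4πσT⁴)).
σT⁴ = 2333.33 W/m², so R = √(6.705×10¹⁵/(4π×2333.33)) = 4.78×10⁵ m.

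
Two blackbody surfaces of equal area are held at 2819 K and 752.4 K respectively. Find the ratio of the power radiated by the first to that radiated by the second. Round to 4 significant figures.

With equal areas, P₁/P₂ = (T₁/T₂)⁴ = (2819/752.4)⁴ = 197.1.

P₁/P₂ ≈ 197.1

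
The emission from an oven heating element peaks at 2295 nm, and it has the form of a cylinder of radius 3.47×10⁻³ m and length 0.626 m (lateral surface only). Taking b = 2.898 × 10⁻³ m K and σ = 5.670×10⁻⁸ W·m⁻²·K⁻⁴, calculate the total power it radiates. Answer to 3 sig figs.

Wien's law: T = b/λ_max = 2.898×10⁻³/2.295×10⁻⁶ = 1262.75 K.
Lateral area A = 2πrL = 2π×3.47×10⁻³×0.626 = 0.0136485 m².
Then P = σAT⁴ = 5.670×10⁻⁸×0.0136485×(1262.75)⁴ = 1.97×10³ W.

P ≈ 1.97×10³ W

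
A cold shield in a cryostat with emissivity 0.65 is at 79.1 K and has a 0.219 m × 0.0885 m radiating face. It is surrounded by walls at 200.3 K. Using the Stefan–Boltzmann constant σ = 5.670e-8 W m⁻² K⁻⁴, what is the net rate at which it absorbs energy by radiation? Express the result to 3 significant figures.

Net gain ≈ 1.12 W

Area A = 0.219 × 0.0885 = 0.0193815 m².
Net radiated power P_net = εσA(T⁴ − T₀⁴) = 0.65×5.670×10⁻⁸×0.0193815×(79.1⁴ − 200.3⁴).
T⁴ − T₀⁴ = 3.91477×10⁷ − 1.60962×10⁹ = -1.57047×10⁹ K⁴, so P_net = -1.12 W — negative, meaning a net gain of 1.12 W.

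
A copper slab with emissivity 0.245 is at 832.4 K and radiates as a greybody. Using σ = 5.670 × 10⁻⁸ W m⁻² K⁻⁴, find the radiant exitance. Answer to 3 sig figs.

I ≈ 6.67×10³ W/m²

Stefan–Boltzmann: I = εσT⁴ = 0.245 × 5.670×10⁻⁸ × (832.4)⁴ = 6.67×10³ W/m².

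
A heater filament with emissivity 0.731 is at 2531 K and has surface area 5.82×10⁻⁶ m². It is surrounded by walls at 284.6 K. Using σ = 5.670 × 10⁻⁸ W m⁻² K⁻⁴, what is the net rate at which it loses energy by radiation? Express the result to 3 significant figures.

Area A = 5.82×10⁻⁶ m².
Net radiated power P_net = εσA(T⁴ − T₀⁴) = 0.731×5.670×10⁻⁸×5.82×10⁻⁶×(2531⁴ − 284.6⁴).
T⁴ − T₀⁴ = 4.10363×10¹³ − 6.56054×10⁹ = 4.10297×10¹³ K⁴, so P_net = 9.90 W.

Net loss ≈ 9.90 W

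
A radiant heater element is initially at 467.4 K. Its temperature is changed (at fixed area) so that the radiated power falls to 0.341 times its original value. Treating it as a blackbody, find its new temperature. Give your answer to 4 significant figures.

T₂ ≈ 357.2 K

P ∝ T⁴, so T₂/T₁ = (P₂/P₁)^(1/4) = (0.341)^(1/4) = 0.764168.
T₂ = 467.4 × 0.764168 = 357.2 K.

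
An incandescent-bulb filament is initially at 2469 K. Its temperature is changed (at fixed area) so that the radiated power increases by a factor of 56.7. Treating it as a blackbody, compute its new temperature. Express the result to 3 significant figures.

P ∝ T⁴, so T₂/T₁ = (P₂/P₁)^(1/4) = (56.7)^(1/4) = 2.74407.
T₂ = 2469 × 2.74407 = 6.78×10³ K.

T₂ ≈ 6.78×10³ K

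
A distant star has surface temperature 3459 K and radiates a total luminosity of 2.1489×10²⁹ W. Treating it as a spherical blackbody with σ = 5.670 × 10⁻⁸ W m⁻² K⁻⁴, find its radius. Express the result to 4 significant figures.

L = 4πR²σT⁴ ⇒ R = √(L/(4πσT⁴)).
σT⁴ = 8.11681×10⁶ W/m², so R = √(2.1489×10²⁹/(4π×8.11681×10⁶)) = 4.590×10¹⁰ m.

R ≈ 4.590×10¹⁰ m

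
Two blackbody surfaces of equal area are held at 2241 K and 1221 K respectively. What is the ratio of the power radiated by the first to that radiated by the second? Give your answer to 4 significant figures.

P₁/P₂ ≈ 11.35

With equal areas, P₁/P₂ = (T₁/T₂)⁴ = (2241/1221)⁴ = 11.35.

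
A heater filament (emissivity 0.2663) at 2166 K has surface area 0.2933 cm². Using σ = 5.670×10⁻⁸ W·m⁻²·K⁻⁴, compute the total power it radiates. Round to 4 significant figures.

Area A = 0.2933 cm² = 2.933×10⁻⁵ m².
P = εσAT⁴ = 0.2663 × 5.670×10⁻⁸ × 2.933×10⁻⁵ × (2166)⁴ = 9.748 W.

P ≈ 9.748 W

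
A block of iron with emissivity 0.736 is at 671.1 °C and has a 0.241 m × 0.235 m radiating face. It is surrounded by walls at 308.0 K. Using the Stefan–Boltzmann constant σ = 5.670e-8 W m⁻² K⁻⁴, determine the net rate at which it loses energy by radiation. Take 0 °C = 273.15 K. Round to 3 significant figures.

Net loss ≈ 1.86×10³ W

T = 671.1 °C + 273.15 = 944.25 K.
Area A = 0.241 × 0.235 = 0.056635 m².
Net radiated power P_net = εσA(T⁴ − T₀⁴) = 0.736×5.670×10⁻⁸×0.056635×(944.25⁴ − 308.0⁴).
T⁴ − T₀⁴ = 7.94965×10¹¹ − 8.99918×10⁹ = 7.85966×10¹¹ K⁴, so P_net = 1.86×10³ W.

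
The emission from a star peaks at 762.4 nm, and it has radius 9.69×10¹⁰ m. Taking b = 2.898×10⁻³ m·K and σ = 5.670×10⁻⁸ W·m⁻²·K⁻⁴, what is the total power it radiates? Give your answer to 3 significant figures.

P ≈ 1.40×10³⁰ W

Wien's law: T = b/λ_max = 2.898×10⁻³/7.624×10⁻⁷ = 3801.15 K.
Surface area A = 4πR² = 4π(9.69×10¹⁰ m)² = 1.17993×10²³ m².
Then P = σAT⁴ = 5.670×10⁻⁸×1.17993×10²³×(3801.15)⁴ = 1.40×10³⁰ W.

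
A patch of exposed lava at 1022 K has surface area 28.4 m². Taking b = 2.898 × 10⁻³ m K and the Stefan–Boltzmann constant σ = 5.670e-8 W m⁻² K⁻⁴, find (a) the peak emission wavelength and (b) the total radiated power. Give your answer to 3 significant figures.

(a) λ_max = b/T = 2.898×10⁻³/1022 = 2.836×10⁻⁶ m = 2.84×10³ nm.
Area A = 28.4 m².
(b) P = σAT⁴ = 5.670×10⁻⁸×28.4×(1022)⁴ = 1.76×10⁶ W.

λ_max ≈ 2.84×10³ nm; P ≈ 1.76×10⁶ W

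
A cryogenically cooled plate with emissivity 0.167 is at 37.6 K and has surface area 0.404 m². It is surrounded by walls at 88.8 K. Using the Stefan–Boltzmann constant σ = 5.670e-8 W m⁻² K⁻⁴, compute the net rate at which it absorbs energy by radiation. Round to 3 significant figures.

Net gain ≈ 0.230 W

Area A = 0.404 m².
Net radiated power P_net = εσA(T⁴ − T₀⁴) = 0.167×5.670×10⁻⁸×0.404×(37.6⁴ − 88.8⁴).
T⁴ − T₀⁴ = 1.99872×10⁶ − 6.21802×10⁷ = -6.01815×10⁷ K⁴, so P_net = -0.230 W — negative, meaning a net gain of 0.230 W.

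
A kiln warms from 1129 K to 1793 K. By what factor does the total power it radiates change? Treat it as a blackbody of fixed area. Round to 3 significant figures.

P ∝ T⁴, so P₂/P₁ = (T₂/T₁)⁴ = (1793/1129)⁴ = (1.58813)⁴ = 6.36.

P₂/P₁ ≈ 6.36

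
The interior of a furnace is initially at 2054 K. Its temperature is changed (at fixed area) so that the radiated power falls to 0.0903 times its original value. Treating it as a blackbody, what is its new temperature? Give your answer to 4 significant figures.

T₂ ≈ 1126 K

P ∝ T⁴, so T₂/T₁ = (P₂/P₁)^(1/4) = (0.0903)^(1/4) = 0.548178.
T₂ = 2054 × 0.548178 = 1126 K.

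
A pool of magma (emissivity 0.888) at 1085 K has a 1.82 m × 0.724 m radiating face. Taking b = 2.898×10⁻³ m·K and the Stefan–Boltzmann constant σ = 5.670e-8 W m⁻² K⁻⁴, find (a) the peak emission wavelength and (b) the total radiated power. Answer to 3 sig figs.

(a) λ_max = b/T = 2.898×10⁻³/1085 = 2.671×10⁻⁶ m = 2.67×10³ nm.
Area A = 1.82 × 0.724 = 1.31768 m².
(b) P = εσAT⁴ = 0.888×5.670×10⁻⁸×1.31768×(1085)⁴ = 9.19×10⁴ W.

λ_max ≈ 2.67×10³ nm; P ≈ 9.19×10⁴ W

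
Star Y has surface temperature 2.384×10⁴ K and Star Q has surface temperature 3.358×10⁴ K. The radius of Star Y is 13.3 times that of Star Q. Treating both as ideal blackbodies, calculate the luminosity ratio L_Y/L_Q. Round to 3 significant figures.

L_Y/L_Q ≈ 44.9

L ∝ R²T⁴, so L_Y/L_Q = (R_Y/R_Q)²(T_Y/T_Q)⁴ = (13.3)² × (2.384×10⁴/3.358×10⁴)⁴ = 176.89 × 0.254040 = 44.9.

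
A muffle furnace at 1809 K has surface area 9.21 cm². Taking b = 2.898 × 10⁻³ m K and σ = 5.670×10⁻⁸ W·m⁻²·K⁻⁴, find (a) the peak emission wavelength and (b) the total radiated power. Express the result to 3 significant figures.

λ_max ≈ 1.60 μm; P ≈ 559 W

(a) λ_max = b/T = 2.898×10⁻³/1809 = 1.602×10⁻⁶ m = 1.60 μm.
Area A = 9.21 cm² = 9.21×10⁻⁴ m².
(b) P = σAT⁴ = 5.670×10⁻⁸×9.21×10⁻⁴×(1809)⁴ = 559 W.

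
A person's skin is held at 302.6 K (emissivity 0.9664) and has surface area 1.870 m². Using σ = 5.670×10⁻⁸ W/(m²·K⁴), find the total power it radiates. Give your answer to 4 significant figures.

Area A = 1.870 m².
P = εσAT⁴ = 0.9664 × 5.670×10⁻⁸ × 1.870 × (302.6)⁴ = 859.1 W.

P ≈ 859.1 W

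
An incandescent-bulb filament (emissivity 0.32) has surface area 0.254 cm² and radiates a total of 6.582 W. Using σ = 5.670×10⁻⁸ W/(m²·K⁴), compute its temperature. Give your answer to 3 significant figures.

T ≈ 1.94×10³ K

Area A = 0.254 cm² = 2.54×10⁻⁵ m².
P = εσAT⁴ ⇒ T = (P/(εσA))^(1/4) = (6.582/(0.32×5.670×10⁻⁸×2.54×10⁻⁵))^(1/4) = 1.94×10³ K.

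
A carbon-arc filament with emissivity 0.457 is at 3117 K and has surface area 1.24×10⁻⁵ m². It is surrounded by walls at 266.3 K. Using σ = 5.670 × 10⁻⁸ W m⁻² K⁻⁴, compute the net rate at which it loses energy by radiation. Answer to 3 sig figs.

Area A = 1.24×10⁻⁵ m².
Net radiated power P_net = εσA(T⁴ − T₀⁴) = 0.457×5.670×10⁻⁸×1.24×10⁻⁵×(3117⁴ − 266.3⁴).
T⁴ − T₀⁴ = 9.43946×10¹³ − 5.02904×10⁹ = 9.43896×10¹³ K⁴, so P_net = 30.3 W.

Net loss ≈ 30.3 W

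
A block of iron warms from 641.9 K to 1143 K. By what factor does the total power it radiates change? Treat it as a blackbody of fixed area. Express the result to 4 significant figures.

P₂/P₁ ≈ 10.05

P ∝ T⁴, so P₂/P₁ = (T₂/T₁)⁴ = (1143/641.9)⁴ = (1.78065)⁴ = 10.05.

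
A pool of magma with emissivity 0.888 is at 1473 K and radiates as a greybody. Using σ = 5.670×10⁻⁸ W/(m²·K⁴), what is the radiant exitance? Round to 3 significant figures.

Stefan–Boltzmann: I = εσT⁴ = 0.888 × 5.670×10⁻⁸ × (1473)⁴ = 2.37×10⁵ W/m².

I ≈ 2.37×10⁵ W/m²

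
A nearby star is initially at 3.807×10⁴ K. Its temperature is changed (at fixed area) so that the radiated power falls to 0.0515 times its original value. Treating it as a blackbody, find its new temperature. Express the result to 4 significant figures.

P ∝ T⁴, so T₂/T₁ = (P₂/P₁)^(1/4) = (0.0515)^(1/4) = 0.476378.
T₂ = 3.807×10⁴ × 0.476378 = 1.814×10⁴ K.

T₂ ≈ 1.814×10⁴ K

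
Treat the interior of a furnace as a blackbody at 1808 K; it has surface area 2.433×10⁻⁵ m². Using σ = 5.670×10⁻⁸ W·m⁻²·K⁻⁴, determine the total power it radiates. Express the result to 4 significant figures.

P ≈ 14.74 W

Area A = 2.433×10⁻⁵ m².
P = σAT⁴ = 5.670×10⁻⁸ × 2.433×10⁻⁵ × (1808)⁴ = 14.74 W.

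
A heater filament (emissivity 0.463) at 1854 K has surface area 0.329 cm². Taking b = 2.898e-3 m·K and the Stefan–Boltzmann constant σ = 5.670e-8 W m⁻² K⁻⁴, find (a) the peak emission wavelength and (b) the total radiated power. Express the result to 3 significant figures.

(a) λ_max = b/T = 2.898×10⁻³/1854 = 1.563×10⁻⁶ m = 1.56×10³ nm.
Area A = 0.329 cm² = 3.29×10⁻⁵ m².
(b) P = εσAT⁴ = 0.463×5.670×10⁻⁸×3.29×10⁻⁵×(1854)⁴ = 10.2 W.

λ_max ≈ 1.56×10³ nm; P ≈ 10.2 W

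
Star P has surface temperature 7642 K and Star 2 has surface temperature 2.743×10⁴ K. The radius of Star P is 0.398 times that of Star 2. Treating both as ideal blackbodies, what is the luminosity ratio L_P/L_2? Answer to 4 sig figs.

L_P/L_2 ≈ 9.543×10⁻⁴

L ∝ R²T⁴, so L_P/L_2 = (R_P/R_2)²(T_P/T_2)⁴ = (0.398)² × (7642/2.743×10⁴)⁴ = 0.158404 × 6.02455×10⁻³ = 9.543×10⁻⁴.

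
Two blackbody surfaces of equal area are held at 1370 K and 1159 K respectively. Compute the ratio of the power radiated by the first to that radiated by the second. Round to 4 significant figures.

With equal areas, P₁/P₂ = (T₁/T₂)⁴ = (1370/1159)⁴ = 1.952.

P₁/P₂ ≈ 1.952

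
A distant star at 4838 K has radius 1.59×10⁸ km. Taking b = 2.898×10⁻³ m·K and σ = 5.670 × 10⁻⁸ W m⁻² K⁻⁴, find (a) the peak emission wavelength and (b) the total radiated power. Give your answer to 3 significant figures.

λ_max ≈ 599 nm; P ≈ 9.87×10³⁰ W

(a) λ_max = b/T = 2.898×10⁻³/4838 = 5.990×10⁻⁷ m = 599 nm.
Surface area A = 4πR² = 4π(1.59×10¹¹ m)² = 3.17690×10²³ m².
(b) P = σAT⁴ = 5.670×10⁻⁸×3.17690×10²³×(4838)⁴ = 9.87×10³⁰ W.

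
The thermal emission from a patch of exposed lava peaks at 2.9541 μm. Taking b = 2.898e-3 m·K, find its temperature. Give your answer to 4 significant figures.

T ≈ 981.0 K

Wien's law gives T = b/λ_max = (2.898×10⁻³ m·K)/(2.9541×10⁻⁶ m) = 981.0 K.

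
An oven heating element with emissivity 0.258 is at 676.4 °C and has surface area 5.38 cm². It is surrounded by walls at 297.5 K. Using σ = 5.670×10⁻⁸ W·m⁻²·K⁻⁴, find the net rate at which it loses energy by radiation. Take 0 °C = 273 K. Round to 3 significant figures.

Net loss ≈ 6.33 W

T = 676.4 °C + 273 = 949.4 K.
Area A = 5.38 cm² = 5.38×10⁻⁴ m².
Net radiated power P_net = εσA(T⁴ − T₀⁴) = 0.258×5.670×10⁻⁸×5.38×10⁻⁴×(949.4⁴ − 297.5⁴).
T⁴ − T₀⁴ = 8.12450×10¹¹ − 7.83336×10⁹ = 8.04617×10¹¹ K⁴, so P_net = 6.33 W.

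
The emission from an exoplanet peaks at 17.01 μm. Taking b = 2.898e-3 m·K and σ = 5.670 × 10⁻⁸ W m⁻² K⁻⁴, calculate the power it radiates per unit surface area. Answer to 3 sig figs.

I ≈ 47.8 W/m²

Wien's law: T = b/λ_max = 2.898×10⁻³/1.701×10⁻⁵ = 170.370 K.
Then I = σT⁴ = 5.670×10⁻⁸×(170.370)⁴ = 47.8 W/m².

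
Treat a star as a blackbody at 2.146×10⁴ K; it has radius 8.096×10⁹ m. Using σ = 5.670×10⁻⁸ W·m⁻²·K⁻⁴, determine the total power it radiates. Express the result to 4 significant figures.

P ≈ 9.905×10³⁰ W

Surface area A = 4πR² = 4π(8.096×10⁹ m)² = 8.23665×10²⁰ m².
P = σAT⁴ = 5.670×10⁻⁸ × 8.23665×10²⁰ × (2.146×10⁴)⁴ = 9.905×10³⁰ W.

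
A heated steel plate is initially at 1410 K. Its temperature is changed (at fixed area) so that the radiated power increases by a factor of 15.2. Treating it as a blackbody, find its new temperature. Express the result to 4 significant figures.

T₂ ≈ 2784 K

P ∝ T⁴, so T₂/T₁ = (P₂/P₁)^(1/4) = (15.2)^(1/4) = 1.97452.
T₂ = 1410 × 1.97452 = 2784 K.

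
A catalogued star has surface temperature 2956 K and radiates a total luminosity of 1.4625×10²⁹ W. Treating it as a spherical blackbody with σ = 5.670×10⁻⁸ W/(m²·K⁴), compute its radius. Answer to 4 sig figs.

R ≈ 5.185×10¹⁰ m

L = 4πR²σT⁴ ⇒ R = √(L/(4πσT⁴)).
σT⁴ = 4.32913×10⁶ W/m², so R = √(1.4625×10²⁹/(4π×4.32913×10⁶)) = 5.185×10¹⁰ m.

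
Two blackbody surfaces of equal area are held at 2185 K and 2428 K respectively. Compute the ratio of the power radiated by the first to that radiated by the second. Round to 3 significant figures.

With equal areas, P₁/P₂ = (T₁/T₂)⁴ = (2185/2428)⁴ = 0.656.

P₁/P₂ ≈ 0.656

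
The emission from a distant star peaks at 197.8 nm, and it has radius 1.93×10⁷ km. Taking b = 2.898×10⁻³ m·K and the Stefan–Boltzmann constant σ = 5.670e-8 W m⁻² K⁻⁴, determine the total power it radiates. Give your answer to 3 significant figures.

Wien's law: T = b/λ_max = 2.898×10⁻³/1.978×10⁻⁷ = 14651.2 K.
Surface area A = 4πR² = 4π(1.93×10¹⁰ m)² = 4.68085×10²¹ m².
Then P = σAT⁴ = 5.670×10⁻⁸×4.68085×10²¹×(14651.2)⁴ = 1.22×10³¹ W.

P ≈ 1.22×10³¹ W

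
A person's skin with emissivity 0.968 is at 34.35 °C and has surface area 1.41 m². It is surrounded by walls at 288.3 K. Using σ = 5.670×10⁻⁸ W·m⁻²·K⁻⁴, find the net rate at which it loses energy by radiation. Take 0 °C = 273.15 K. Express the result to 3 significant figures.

T = 34.35 °C + 273.15 = 307.50 K.
Area A = 1.41 m².
Net radiated power P_net = εσA(T⁴ − T₀⁴) = 0.968×5.670×10⁻⁸×1.41×(307.50⁴ − 288.3⁴).
T⁴ − T₀⁴ = 8.94088×10⁹ − 6.90842×10⁹ = 2.03246×10⁹ K⁴, so P_net = 157 W.

Net loss ≈ 157 W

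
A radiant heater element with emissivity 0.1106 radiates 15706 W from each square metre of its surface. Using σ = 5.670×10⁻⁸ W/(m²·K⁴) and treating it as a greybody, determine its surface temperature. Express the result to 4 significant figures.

I = εσT⁴, so T = (I/εσ)^(1/4) = (15706/(0.1106×5.670×10⁻⁸))^(1/4) = 1258 K.

T ≈ 1258 K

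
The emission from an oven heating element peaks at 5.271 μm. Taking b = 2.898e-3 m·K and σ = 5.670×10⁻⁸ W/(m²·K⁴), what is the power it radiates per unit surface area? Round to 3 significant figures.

Wien's law: T = b/λ_max = 2.898×10⁻³/5.271×10⁻⁶ = 549.801 K.
Then I = σT⁴ = 5.670×10⁻⁸×(549.801)⁴ = 5.18×10³ W/m².

I ≈ 5.18×10³ W/m²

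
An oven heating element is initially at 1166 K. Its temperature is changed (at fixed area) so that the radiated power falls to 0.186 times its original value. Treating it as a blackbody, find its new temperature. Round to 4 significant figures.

T₂ ≈ 765.7 K

P ∝ T⁴, so T₂/T₁ = (P₂/P₁)^(1/4) = (0.186)^(1/4) = 0.656717.
T₂ = 1166 × 0.656717 = 765.7 K.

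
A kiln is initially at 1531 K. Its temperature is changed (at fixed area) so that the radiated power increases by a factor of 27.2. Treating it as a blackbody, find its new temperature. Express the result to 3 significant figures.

P ∝ T⁴, so T₂/T₁ = (P₂/P₁)^(1/4) = (27.2)^(1/4) = 2.28372.
T₂ = 1531 × 2.28372 = 3.50×10³ K.

T₂ ≈ 3.50×10³ K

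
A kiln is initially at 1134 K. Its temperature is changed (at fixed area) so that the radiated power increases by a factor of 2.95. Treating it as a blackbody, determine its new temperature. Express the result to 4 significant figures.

T₂ ≈ 1486 K

P ∝ T⁴, so T₂/T₁ = (P₂/P₁)^(1/4) = (2.95)^(1/4) = 1.31056.
T₂ = 1134 × 1.31056 = 1486 K.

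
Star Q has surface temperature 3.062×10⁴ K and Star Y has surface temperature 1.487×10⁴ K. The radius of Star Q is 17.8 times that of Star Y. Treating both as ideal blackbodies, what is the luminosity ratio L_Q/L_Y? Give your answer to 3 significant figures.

L_Q/L_Y ≈ 5.70×10³

L ∝ R²T⁴, so L_Q/L_Y = (R_Q/R_Y)²(T_Q/T_Y)⁴ = (17.8)² × (3.062×10⁴/1.487×10⁴)⁴ = 316.84 × 17.9795 = 5.70×10³.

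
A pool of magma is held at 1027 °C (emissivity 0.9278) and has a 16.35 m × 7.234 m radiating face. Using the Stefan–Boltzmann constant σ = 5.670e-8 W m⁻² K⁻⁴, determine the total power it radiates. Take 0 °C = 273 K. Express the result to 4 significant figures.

P ≈ 1.777×10⁷ W

T = 1027 °C + 273 = 1300 K.
Area A = 16.35 × 7.234 = 118.276 m².
P = εσAT⁴ = 0.9278 × 5.670×10⁻⁸ × 118.276 × (1300)⁴ = 1.777×10⁷ W.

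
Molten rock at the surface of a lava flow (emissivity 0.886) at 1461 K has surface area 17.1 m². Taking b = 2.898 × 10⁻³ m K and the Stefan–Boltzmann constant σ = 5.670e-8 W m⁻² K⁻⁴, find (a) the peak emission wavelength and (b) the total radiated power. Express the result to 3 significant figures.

λ_max ≈ 1.98×10³ nm; P ≈ 3.91×10⁶ W

(a) λ_max = b/T = 2.898×10⁻³/1461 = 1.984×10⁻⁶ m = 1.98×10³ nm.
Area A = 17.1 m².
(b) P = εσAT⁴ = 0.886×5.670×10⁻⁸×17.1×(1461)⁴ = 3.91×10⁶ W.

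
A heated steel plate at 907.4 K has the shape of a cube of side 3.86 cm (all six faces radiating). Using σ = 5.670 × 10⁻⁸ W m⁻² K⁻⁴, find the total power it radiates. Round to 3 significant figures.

P ≈ 344 W

Area A = 6s² = 6×(0.0386 m)² = 8.93976×10⁻³ m².
P = σAT⁴ = 5.670×10⁻⁸ × 8.93976×10⁻³ × (907.4)⁴ = 344 W.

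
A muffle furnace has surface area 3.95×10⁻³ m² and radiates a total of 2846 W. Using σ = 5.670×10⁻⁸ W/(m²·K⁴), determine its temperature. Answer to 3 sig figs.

Area A = 3.95×10⁻³ m².
P = σAT⁴ ⇒ T = (P/(σA))^(1/4) = (2846/(5.670×10⁻⁸×3.95×10⁻³))^(1/4) = 1.89×10³ K.

T ≈ 1.89×10³ K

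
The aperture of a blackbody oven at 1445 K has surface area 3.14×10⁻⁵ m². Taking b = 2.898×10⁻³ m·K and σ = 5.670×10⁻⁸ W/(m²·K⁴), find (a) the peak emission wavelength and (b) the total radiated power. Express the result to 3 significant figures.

(a) λ_max = b/T = 2.898×10⁻³/1445 = 2.006×10⁻⁶ m = 2.01 μm.
Area A = 3.14×10⁻⁵ m².
(b) P = σAT⁴ = 5.670×10⁻⁸×3.14×10⁻⁵×(1445)⁴ = 7.76 W.

λ_max ≈ 2.01 μm; P ≈ 7.76 W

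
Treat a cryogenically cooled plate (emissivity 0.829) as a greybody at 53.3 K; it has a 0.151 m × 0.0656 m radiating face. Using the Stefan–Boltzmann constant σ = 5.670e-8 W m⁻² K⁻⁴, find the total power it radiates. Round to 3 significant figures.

Area A = 0.151 × 0.0656 = 9.9056×10⁻³ m².
P = εσAT⁴ = 0.829 × 5.670×10⁻⁸ × 9.9056×10⁻³ × (53.3)⁴ = 3.76×10⁻³ W.

P ≈ 3.76×10⁻³ W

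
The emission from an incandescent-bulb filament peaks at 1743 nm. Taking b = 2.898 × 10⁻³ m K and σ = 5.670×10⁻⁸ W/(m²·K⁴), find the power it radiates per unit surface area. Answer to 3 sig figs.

I ≈ 4.33×10⁵ W/m²

Wien's law: T = b/λ_max = 2.898×10⁻³/1.743×10⁻⁶ = 1662.65 K.
Then I = σT⁴ = 5.670×10⁻⁸×(1662.65)⁴ = 4.33×10⁵ W/m².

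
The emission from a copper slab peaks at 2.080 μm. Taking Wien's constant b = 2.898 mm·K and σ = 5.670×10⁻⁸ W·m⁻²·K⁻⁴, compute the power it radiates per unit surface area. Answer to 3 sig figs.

Wien's law: T = b/λ_max = 2.898×10⁻³/2.080×10⁻⁶ = 1393.27 K.
Then I = σT⁴ = 5.670×10⁻⁸×(1393.27)⁴ = 2.14×10⁵ W/m².

I ≈ 2.14×10⁵ W/m²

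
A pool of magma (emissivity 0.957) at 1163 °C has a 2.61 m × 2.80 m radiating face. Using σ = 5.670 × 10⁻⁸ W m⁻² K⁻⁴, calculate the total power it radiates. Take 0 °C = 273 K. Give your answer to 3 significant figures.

T = 1163 °C + 273 = 1436 K.
Area A = 2.61 × 2.80 = 7.308 m².
P = εσAT⁴ = 0.957 × 5.670×10⁻⁸ × 7.308 × (1436)⁴ = 1.69×10⁶ W.

P ≈ 1.69×10⁶ W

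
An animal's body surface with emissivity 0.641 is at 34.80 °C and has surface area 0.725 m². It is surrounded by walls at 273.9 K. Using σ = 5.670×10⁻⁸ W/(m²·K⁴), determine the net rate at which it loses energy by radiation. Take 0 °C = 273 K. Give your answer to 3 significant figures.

Net loss ≈ 88.2 W

T = 34.80 °C + 273 = 307.80 K.
Area A = 0.725 m².
Net radiated power P_net = εσA(T⁴ − T₀⁴) = 0.641×5.670×10⁻⁸×0.725×(307.80⁴ − 273.9⁴).
T⁴ − T₀⁴ = 8.97583×10⁹ − 5.62818×10⁹ = 3.34765×10⁹ K⁴, so P_net = 88.2 W.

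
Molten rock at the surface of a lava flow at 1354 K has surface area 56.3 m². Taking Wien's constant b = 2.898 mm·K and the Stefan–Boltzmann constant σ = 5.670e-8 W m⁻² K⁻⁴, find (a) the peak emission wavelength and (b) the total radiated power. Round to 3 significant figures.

(a) λ_max = b/T = 2.898×10⁻³/1354 = 2.140×10⁻⁶ m = 2.14 μm.
Area A = 56.3 m².
(b) P = σAT⁴ = 5.670×10⁻⁸×56.3×(1354)⁴ = 1.07×10⁷ W.

λ_max ≈ 2.14 μm; P ≈ 1.07×10⁷ W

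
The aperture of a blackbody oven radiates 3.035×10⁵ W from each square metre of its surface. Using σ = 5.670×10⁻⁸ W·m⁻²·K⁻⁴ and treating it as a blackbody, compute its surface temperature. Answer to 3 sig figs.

I = σT⁴, so T = (I/σ)^(1/4) = (3.035×10⁵/(5.670×10⁻⁸))^(1/4) = 1.52×10³ K.

T ≈ 1.52×10³ K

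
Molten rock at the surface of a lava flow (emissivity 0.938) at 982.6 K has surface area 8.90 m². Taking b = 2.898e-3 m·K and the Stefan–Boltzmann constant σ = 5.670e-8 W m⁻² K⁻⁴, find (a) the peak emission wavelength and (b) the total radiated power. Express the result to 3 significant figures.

λ_max ≈ 2.95 μm; P ≈ 4.41×10⁵ W

(a) λ_max = b/T = 2.898×10⁻³/982.6 = 2.949×10⁻⁶ m = 2.95 μm.
Area A = 8.90 m².
(b) P = εσAT⁴ = 0.938×5.670×10⁻⁸×8.90×(982.6)⁴ = 4.41×10⁵ W.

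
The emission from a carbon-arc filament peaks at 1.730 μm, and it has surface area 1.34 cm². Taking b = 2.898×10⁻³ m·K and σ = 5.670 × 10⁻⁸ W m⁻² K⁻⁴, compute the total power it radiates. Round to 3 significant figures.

Wien's law: T = b/λ_max = 2.898×10⁻³/1.730×10⁻⁶ = 1675.14 K.
Area A = 1.34 cm² = 1.34×10⁻⁴ m².
Then P = σAT⁴ = 5.670×10⁻⁸×1.34×10⁻⁴×(1675.14)⁴ = 59.8 W.

P ≈ 59.8 W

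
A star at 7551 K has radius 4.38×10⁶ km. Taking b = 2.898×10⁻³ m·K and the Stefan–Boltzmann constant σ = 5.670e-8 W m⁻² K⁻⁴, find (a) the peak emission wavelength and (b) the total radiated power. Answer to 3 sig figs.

λ_max ≈ 384 nm; P ≈ 4.44×10²⁸ W

(a) λ_max = b/T = 2.898×10⁻³/7551 = 3.838×10⁻⁷ m = 384 nm.
Surface area A = 4πR² = 4π(4.38×10⁹ m)² = 2.41078×10²⁰ m².
(b) P = σAT⁴ = 5.670×10⁻⁸×2.41078×10²⁰×(7551)⁴ = 4.44×10²⁸ W.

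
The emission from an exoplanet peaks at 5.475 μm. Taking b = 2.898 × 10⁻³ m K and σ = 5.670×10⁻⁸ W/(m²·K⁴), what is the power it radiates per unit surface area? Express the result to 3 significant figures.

I ≈ 4.45×10³ W/m²

Wien's law: T = b/λ_max = 2.898×10⁻³/5.475×10⁻⁶ = 529.315 K.
Then I = σT⁴ = 5.670×10⁻⁸×(529.315)⁴ = 4.45×10³ W/m².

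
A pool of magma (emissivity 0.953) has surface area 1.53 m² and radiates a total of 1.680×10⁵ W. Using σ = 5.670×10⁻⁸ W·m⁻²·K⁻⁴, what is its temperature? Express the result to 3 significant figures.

Area A = 1.53 m².
P = εσAT⁴ ⇒ T = (P/(εσA))^(1/4) = (1.680×10⁵/(0.953×5.670×10⁻⁸×1.53))^(1/4) = 1.19×10³ K.

T ≈ 1.19×10³ K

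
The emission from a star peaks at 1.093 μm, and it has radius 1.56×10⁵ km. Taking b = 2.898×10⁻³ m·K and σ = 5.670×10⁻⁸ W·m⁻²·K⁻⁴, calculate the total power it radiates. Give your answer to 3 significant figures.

Wien's law: T = b/λ_max = 2.898×10⁻³/1.093×10⁻⁶ = 2651.42 K.
Surface area A = 4πR² = 4π(1.56×10⁸ m)² = 3.05815×10¹⁷ m².
Then P = σAT⁴ = 5.670×10⁻⁸×3.05815×10¹⁷×(2651.42)⁴ = 8.57×10²³ W.

P ≈ 8.57×10²³ W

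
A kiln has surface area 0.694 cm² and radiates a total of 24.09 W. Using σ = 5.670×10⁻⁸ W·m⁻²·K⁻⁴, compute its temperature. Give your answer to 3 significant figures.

Area A = 0.694 cm² = 6.94×10⁻⁵ m².
P = σAT⁴ ⇒ T = (P/(σA))^(1/4) = (24.09/(5.670×10⁻⁸×6.94×10⁻⁵))^(1/4) = 1.57×10³ K.

T ≈ 1.57×10³ K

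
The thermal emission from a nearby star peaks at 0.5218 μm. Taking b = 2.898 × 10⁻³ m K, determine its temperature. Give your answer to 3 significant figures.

Wien's law gives T = b/λ_max = (2.898×10⁻³ m·K)/(5.218×10⁻⁷ m) = 5.55×10³ K.

T ≈ 5.55×10³ K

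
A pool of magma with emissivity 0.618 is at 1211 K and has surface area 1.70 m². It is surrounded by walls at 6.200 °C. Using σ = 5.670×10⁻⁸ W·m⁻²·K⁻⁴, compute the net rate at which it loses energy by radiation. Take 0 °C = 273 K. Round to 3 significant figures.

Net loss ≈ 1.28×10⁵ W

Surroundings: T = 6.200 °C + 273 = 279.200 K.
Area A = 1.70 m².
Net radiated power P_net = εσA(T⁴ − T₀⁴) = 0.618×5.670×10⁻⁸×1.70×(1211⁴ − 279.200⁴).
T⁴ − T₀⁴ = 2.15068×10¹² − 6.07661×10⁹ = 2.14460×10¹² K⁴, so P_net = 1.28×10⁵ W.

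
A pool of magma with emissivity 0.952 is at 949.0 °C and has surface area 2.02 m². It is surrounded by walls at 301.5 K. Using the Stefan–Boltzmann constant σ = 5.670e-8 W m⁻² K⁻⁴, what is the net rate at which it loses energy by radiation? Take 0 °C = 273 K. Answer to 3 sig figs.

T = 949.0 °C + 273 = 1222.0 K.
Area A = 2.02 m².
Net radiated power P_net = εσA(T⁴ − T₀⁴) = 0.952×5.670×10⁻⁸×2.02×(1222.0⁴ − 301.5⁴).
T⁴ − T₀⁴ = 2.22990×10¹² − 8.26322×10⁹ = 2.22164×10¹² K⁴, so P_net = 2.42×10⁵ W.

Net loss ≈ 2.42×10⁵ W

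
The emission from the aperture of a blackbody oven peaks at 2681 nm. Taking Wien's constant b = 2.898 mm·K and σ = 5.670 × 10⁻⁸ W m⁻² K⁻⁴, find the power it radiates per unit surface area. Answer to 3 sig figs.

I ≈ 7.74×10⁴ W/m²

Wien's law: T = b/λ_max = 2.898×10⁻³/2.681×10⁻⁶ = 1080.94 K.
Then I = σT⁴ = 5.670×10⁻⁸×(1080.94)⁴ = 7.74×10⁴ W/m².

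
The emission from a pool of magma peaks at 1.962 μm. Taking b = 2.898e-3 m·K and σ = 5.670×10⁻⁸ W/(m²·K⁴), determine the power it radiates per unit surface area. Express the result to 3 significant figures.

Wien's law: T = b/λ_max = 2.898×10⁻³/1.962×10⁻⁶ = 1477.06 K.
Then I = σT⁴ = 5.670×10⁻⁸×(1477.06)⁴ = 2.70×10⁵ W/m².

I ≈ 2.70×10⁵ W/m²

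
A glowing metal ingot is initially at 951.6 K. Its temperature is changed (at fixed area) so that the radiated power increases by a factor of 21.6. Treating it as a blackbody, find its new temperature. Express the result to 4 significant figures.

P ∝ T⁴, so T₂/T₁ = (P₂/P₁)^(1/4) = (21.6)^(1/4) = 2.15582.
T₂ = 951.6 × 2.15582 = 2051 K.

T₂ ≈ 2051 K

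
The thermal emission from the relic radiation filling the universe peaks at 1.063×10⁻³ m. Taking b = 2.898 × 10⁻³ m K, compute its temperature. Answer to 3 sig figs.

T ≈ 2.73 K

Wien's law gives T = b/λ_max = (2.898×10⁻³ m·K)/(1.063×10⁻³ m) = 2.73 K.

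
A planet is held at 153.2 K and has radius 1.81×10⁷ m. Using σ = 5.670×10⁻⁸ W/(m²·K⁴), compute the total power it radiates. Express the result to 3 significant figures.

Surface area A = 4πR² = 4π(1.81×10⁷ m)² = 4.11687×10¹⁵ m².
P = σAT⁴ = 5.670×10⁻⁸ × 4.11687×10¹⁵ × (153.2)⁴ = 1.29×10¹⁷ W.

P ≈ 1.29×10¹⁷ W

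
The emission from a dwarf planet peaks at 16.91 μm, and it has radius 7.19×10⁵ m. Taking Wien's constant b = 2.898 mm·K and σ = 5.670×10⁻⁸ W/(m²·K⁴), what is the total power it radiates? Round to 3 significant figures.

Wien's law: T = b/λ_max = 2.898×10⁻³/1.691×10⁻⁵ = 171.378 K.
Surface area A = 4πR² = 4π(7.19×10⁵ m)² = 6.49632×10¹² m².
Then P = σAT⁴ = 5.670×10⁻⁸×6.49632×10¹²×(171.378)⁴ = 3.18×10¹⁴ W.

P ≈ 3.18×10¹⁴ W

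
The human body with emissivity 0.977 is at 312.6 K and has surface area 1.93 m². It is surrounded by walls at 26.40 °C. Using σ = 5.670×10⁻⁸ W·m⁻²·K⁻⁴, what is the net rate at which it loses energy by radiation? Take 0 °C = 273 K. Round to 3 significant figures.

Surroundings: T = 26.40 °C + 273 = 299.40 K.
Area A = 1.93 m².
Net radiated power P_net = εσA(T⁴ − T₀⁴) = 0.977×5.670×10⁻⁸×1.93×(312.6⁴ − 299.40⁴).
T⁴ − T₀⁴ = 9.54896×10⁹ − 8.03539×10⁹ = 1.51357×10⁹ K⁴, so P_net = 162 W.

Net loss ≈ 162 W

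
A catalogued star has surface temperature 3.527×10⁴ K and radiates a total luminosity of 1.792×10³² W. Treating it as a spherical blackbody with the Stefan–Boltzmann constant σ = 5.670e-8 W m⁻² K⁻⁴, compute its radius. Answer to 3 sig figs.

R ≈ 1.27×10¹⁰ m

L = 4πR²σT⁴ ⇒ R = √(L/(4πσT⁴)).
σT⁴ = 8.77415×10¹⁰ W/m², so R = √(1.792×10³²/(4π×8.77415×10¹⁰)) = 1.27×10¹⁰ m.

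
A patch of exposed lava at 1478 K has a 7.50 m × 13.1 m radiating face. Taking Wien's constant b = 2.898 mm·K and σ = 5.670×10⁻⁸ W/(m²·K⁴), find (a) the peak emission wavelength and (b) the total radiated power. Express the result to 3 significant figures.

(a) λ_max = b/T = 2.898×10⁻³/1478 = 1.961×10⁻⁶ m = 1.96 μm.
Area A = 7.50 × 13.1 = 98.25 m².
(b) P = σAT⁴ = 5.670×10⁻⁸×98.25×(1478)⁴ = 2.66×10⁷ W.

λ_max ≈ 1.96 μm; P ≈ 2.66×10⁷ W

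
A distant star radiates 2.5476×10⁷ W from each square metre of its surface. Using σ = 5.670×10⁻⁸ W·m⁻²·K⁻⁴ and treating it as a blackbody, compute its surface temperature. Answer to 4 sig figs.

I = σT⁴, so T = (I/σ)^(1/4) = (2.5476×10⁷/(5.670×10⁻⁸))^(1/4) = 4604 K.

T ≈ 4604 K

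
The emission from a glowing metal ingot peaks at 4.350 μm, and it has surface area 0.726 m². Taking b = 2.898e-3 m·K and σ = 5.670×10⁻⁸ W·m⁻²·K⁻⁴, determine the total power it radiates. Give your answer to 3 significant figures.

P ≈ 8.11×10³ W

Wien's law: T = b/λ_max = 2.898×10⁻³/4.350×10⁻⁶ = 666.207 K.
Area A = 0.726 m².
Then P = σAT⁴ = 5.670×10⁻⁸×0.726×(666.207)⁴ = 8.11×10³ W.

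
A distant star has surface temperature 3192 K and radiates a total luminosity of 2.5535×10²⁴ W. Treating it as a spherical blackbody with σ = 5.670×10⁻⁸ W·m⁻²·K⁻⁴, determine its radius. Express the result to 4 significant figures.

R ≈ 1.858×10⁸ m

L = 4πR²σT⁴ ⇒ R = √(L/(4πσT⁴)).
σT⁴ = 5.88619×10⁶ W/m², so R = √(2.5535×10²⁴/(4π×5.88619×10⁶)) = 1.858×10⁸ m.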